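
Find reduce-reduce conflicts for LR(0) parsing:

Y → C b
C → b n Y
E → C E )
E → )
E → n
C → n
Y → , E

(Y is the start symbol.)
A reduce-reduce conflict occurs when an LR(0) state has two complete items [A → α .] and [B → β .] — both call for a reduction, and with no lookahead the parser cannot choose between them.

Augment with Y' → Y and build the canonical LR(0) collection (I0 = CLOSURE({[Y' → . Y]}), then GOTO on every symbol after a dot until no new states appear). It has 15 states:
  I0: { [C → . b n Y], [C → . n], [Y → . , E], [Y → . C b], [Y' → . Y] }  — shift
  I1: { [C → . b n Y], [C → . n], [E → . )], [E → . C E )], [E → . n], [Y → , . E] }  — shift
  I2: { [Y → C . b] }  — shift
  I3: { [Y' → Y .] }  — accept
  I4: { [C → b . n Y] }  — shift
  I5: { [C → n .] }  — reduce
  I6: { [C → . b n Y], [C → . n], [C → b n . Y], [Y → . , E], [Y → . C b] }  — shift
  I7: { [C → b n Y .] }  — reduce
  I8: { [Y → C b .] }  — reduce
  I9: { [E → ) .] }  — reduce
  I10: { [C → . b n Y], [C → . n], [E → . )], [E → . C E )], [E → . n], [E → C . E )] }  — shift
  I11: { [Y → , E .] }  — reduce
  I12: { [C → n .], [E → n .] }  — 2 reduces
  I13: { [E → C E . )] }  — shift
  I14: { [E → C E ) .] }  — reduce

I12 contains complete items [C → n .], [E → n .] — reduce-reduce conflict.

Answer: Yes — I12: [C → n .] vs [E → n .]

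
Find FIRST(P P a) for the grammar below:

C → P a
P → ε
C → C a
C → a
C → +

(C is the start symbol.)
{ 'a' }

FIRST sets of the non-terminals involved (from the grammar, by fixed-point iteration):
  FIRST(P) = { ε }

To compute FIRST(P P a), process the symbols left to right:
Symbol P is a non-terminal. Add FIRST(P) \ {ε} = { }
P is nullable (ε ∈ FIRST(P)), continue to the next symbol.
Symbol P is a non-terminal. Add FIRST(P) \ {ε} = { }
P is nullable (ε ∈ FIRST(P)), continue to the next symbol.
Symbol a is a terminal. Add 'a' and stop.
FIRST(P P a) = { 'a' }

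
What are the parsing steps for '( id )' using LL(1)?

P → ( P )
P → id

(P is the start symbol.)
LL(1) parsing maintains a stack (initially the start symbol over $) and the input. At each step: if the stack top is a terminal, match it against the current input token; if it is a non-terminal N, replace it with the RHS of M[N, lookahead] (the unique production whose predict set contains the lookahead).

Stack is shown with the top on the left.

Stack    Input     Action
-------------------------
P $      ( id ) $  output P → ( P )
( P ) $  ( id ) $  match '('
P ) $    id ) $    output P → id
id ) $   id ) $    match 'id'
) $      ) $       match ')'
$        $         accept

The string is accepted.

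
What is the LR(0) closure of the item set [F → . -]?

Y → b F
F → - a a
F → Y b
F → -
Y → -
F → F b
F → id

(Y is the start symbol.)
{ [F → . -] }

To compute CLOSURE, for each item [A → α.Bβ] where B is a non-terminal, add [B → .γ] for all productions B → γ; repeat for the newly added items until nothing changes.

Start with: [F → . -]
The dot precedes the terminal '-', so nothing is added.

CLOSURE = { [F → . -] }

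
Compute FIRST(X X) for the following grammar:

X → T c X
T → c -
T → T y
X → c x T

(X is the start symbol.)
{ 'c' }

FIRST sets of the non-terminals involved (from the grammar, by fixed-point iteration):
  FIRST(X) = { 'c' }

To compute FIRST(X X), process the symbols left to right:
Symbol X is a non-terminal. Add FIRST(X) \ {ε} = { 'c' }
X is not nullable (ε ∉ FIRST(X)), so stop here.
FIRST(X X) = { 'c' }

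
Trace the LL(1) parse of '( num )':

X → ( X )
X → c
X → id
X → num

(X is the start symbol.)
LL(1) parsing maintains a stack (initially the start symbol over $) and the input. At each step: if the stack top is a terminal, match it against the current input token; if it is a non-terminal N, replace it with the RHS of M[N, lookahead] (the unique production whose predict set contains the lookahead).

Stack is shown with the top on the left.

Stack    Input      Action
--------------------------
X $      ( num ) $  output X → ( X )
( X ) $  ( num ) $  match '('
X ) $    num ) $    output X → num
num ) $  num ) $    match 'num'
) $      ) $        match ')'
$        $          accept

The string is accepted.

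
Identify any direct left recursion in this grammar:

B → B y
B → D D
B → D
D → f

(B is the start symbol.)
Yes, B is left-recursive

Direct left recursion occurs when N → N α for some non-terminal N (the right-hand side begins with the left-hand side itself).

B → B y: LEFT RECURSIVE (starts with B)
B → D D: starts with D
B → D: starts with D
D → f: starts with f

The grammar has direct left recursion on: B.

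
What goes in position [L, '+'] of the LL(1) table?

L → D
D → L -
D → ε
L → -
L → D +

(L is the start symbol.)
L → D, L → D +

To find M[L, '+'], we find productions for L where '+' is in the predict set (PREDICT(N → α) = (FIRST(α) \ {ε}) ∪ (FOLLOW(N) if α ⇒* ε)).

Relevant sets:
  FIRST(D) = { '+', '-', ε }
  FOLLOW(L) = { $, '-' }

L → D: PREDICT = { $, '+', '-' }
  '+' is in predict set, so this production goes in M[L, '+']
L → -: PREDICT = { '-' }
L → D +: PREDICT = { '+', '-' }
  '+' is in predict set, so this production goes in M[L, '+']

M[L, '+'] = L → D, L → D +  (a multiply-defined cell — the grammar is not LL(1))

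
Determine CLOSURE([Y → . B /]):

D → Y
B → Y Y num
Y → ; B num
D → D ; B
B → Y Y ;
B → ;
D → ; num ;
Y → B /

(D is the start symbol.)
Start with: [Y → . B /]
  [Y → . B /] has the dot before B: add [B → . Y Y num], [B → . Y Y ;], [B → . ;]
  [B → . Y Y num] has the dot before Y: add [Y → . ; B num]
No further items can be added.

CLOSURE = { [B → . ;], [B → . Y Y ;], [B → . Y Y num], [Y → . ; B num], [Y → . B /] }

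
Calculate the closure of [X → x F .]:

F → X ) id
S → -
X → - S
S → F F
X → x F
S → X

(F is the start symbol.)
Start with: [X → x F .]
The dot is at the end, so nothing is added.

CLOSURE = { [X → x F .] }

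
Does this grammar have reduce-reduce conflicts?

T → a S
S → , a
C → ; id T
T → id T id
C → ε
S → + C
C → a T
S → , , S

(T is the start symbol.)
A reduce-reduce conflict occurs when an LR(0) state has two complete items [A → α .] and [B → β .] — both call for a reduction, and with no lookahead the parser cannot choose between them.

Augment with T' → T and build the canonical LR(0) collection (I0 = CLOSURE({[T' → . T]}), then GOTO on every symbol after a dot until no new states appear). It has 18 states:
  I0: { [T → . a S], [T → . id T id], [T' → . T] }  — shift
  I1: { [T' → T .] }  — accept
  I2: { [S → . + C], [S → . , , S], [S → . , a], [T → a . S] }  — shift
  I3: { [T → . a S], [T → . id T id], [T → id . T id] }  — shift
  I4: { [T → id T . id] }  — shift
  I5: { [T → id T id .] }  — reduce
  I6: { [C → . ; id T], [C → . a T], [C → .], [S → + . C] }  — shift, reduce
  I7: { [S → , . , S], [S → , . a] }  — shift
  I8: { [T → a S .] }  — reduce
  I9: { [S → , , . S], [S → . + C], [S → . , , S], [S → . , a] }  — shift
  I10: { [S → , a .] }  — reduce
  I11: { [S → , , S .] }  — reduce
  I12: { [C → ; . id T] }  — shift
  I13: { [S → + C .] }  — reduce
  I14: { [C → a . T], [T → . a S], [T → . id T id] }  — shift
  I15: { [C → a T .] }  — reduce
  I16: { [C → ; id . T], [T → . a S], [T → . id T id] }  — shift
  I17: { [C → ; id T .] }  — reduce

No state contains more than one complete item.

Answer: No reduce-reduce conflicts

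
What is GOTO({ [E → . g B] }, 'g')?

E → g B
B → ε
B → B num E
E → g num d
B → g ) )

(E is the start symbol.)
{ [B → . B num E], [B → . g ) )], [B → .], [E → g . B] }

GOTO(I, 'g') = CLOSURE({ [A → αX.β] : [A → α.Xβ] ∈ I, X = 'g' })

Items with dot before 'g', with the dot advanced:
  [E → . g B] → [E → g . B]
Closure of the advanced items:
  [E → g . B] has the dot before B: add [B → .], [B → . B num E], [B → . g ) )]

GOTO = { [B → . B num E], [B → . g ) )], [B → .], [E → g . B] }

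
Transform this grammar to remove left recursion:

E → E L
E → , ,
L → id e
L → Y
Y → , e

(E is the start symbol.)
E is directly left-recursive. The standard transformation for
  A → A α₁ | ... | A α_m | β₁ | ... | β_n
is
  A  → β₁ A' | ... | β_n A'
  A' → α₁ A' | ... | α_m A' | ε

E → , , becomes E → , , E'
E → E L becomes E' → L E'
Add E' → ε

Productions for other non-terminals are unchanged:
  L → id e
  L → Y
  Y → , e

Resulting grammar:
E → , , E'
E' → L E'
E' → ε
L → id e
L → Y
Y → , e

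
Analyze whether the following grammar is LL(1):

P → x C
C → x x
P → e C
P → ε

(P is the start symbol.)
A grammar is LL(1) if for each non-terminal N with multiple productions, the predict sets of those productions are pairwise disjoint, where PREDICT(N → α) = (FIRST(α) \ {ε}) ∪ (FOLLOW(N) if α ⇒* ε).

Relevant sets:
  FOLLOW(P) = { $ }

For P:
  PREDICT(P → x C) = { 'x' }
  PREDICT(P → e C) = { 'e' }
  PREDICT(P → ε) = { $ }
C has a single production, so nothing to check there.

All predict sets are disjoint. The grammar IS LL(1).

Answer: Yes, the grammar is LL(1).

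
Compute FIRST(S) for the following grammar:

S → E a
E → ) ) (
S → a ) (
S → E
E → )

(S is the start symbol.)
{ ')', 'a' }

To compute FIRST(S), examine every production with S on the left-hand side, reading each right-hand side left to right until a non-nullable symbol is reached.

FIRST sets of the other non-terminals involved (by the same procedure, iterated to a fixed point):
  FIRST(E) = { ')' }

From S → E a:
  - E is a non-terminal: add FIRST(E) \ {ε} = { ')' }
    E is not nullable, so stop
From S → a ) (:
  - a is a terminal: add 'a' and stop
From S → E:
  - E is a non-terminal: add FIRST(E) \ {ε} = { ')' }
    E is not nullable, so stop

Collecting: FIRST(S) = { ')', 'a' }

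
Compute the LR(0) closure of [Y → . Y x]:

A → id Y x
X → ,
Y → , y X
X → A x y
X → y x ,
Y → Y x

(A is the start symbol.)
Start with: [Y → . Y x]
  [Y → . Y x] has the dot before Y: add [Y → . , y X]
No further items can be added.

CLOSURE = { [Y → . , y X], [Y → . Y x] }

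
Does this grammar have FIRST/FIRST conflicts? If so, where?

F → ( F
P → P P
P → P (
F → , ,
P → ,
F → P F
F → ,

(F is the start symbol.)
A FIRST/FIRST conflict occurs when two productions N → α and N → β for the same non-terminal have FIRST(α) ∩ FIRST(β) ≠ ∅ (with ε ∈ FIRST of a nullable right-hand side, so two nullable alternatives also conflict).

FIRST sets of the non-terminals at (or reachable through a nullable prefix from) the front of some alternative:
  FIRST(P) = { ',' }

Productions for F:
  F → ( F: FIRST = { '(' }
  F → , ,: FIRST = { ',' }
  F → P F: FIRST = { ',' }
  F → ,: FIRST = { ',' }
Productions for P:
  P → P P: FIRST = { ',' }
  P → P (: FIRST = { ',' }
  P → ,: FIRST = { ',' }

Conflict for F: F → , , and F → P F
  Overlap: { ',' }
Conflict for F: F → , , and F → ,
  Overlap: { ',' }
Conflict for F: F → P F and F → ,
  Overlap: { ',' }
Conflict for P: P → P P and P → P (
  Overlap: { ',' }
Conflict for P: P → P P and P → ,
  Overlap: { ',' }
Conflict for P: P → P ( and P → ,
  Overlap: { ',' }

Answer: Yes. F → ',' ',' / F → P F on { ',' }; F → ',' ',' / F → ',' on { ',' }; F → P F / F → ',' on { ',' }; P → P P / P → P '(' on { ',' }; P → P P / P → ',' on { ',' }; P → P '(' / P → ',' on { ',' }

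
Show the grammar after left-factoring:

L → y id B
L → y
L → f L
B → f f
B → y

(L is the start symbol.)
Left-factoring transforms A → αβ₁ | αβ₂ into A → αA' and A' → β₁ | β₂
(α is the longest common prefix among the alternatives). Repeat until
no nonterminal has two alternatives with a common prefix.

Round 1: L has alternatives sharing prefix 'y'. Introduce L': L → y L'
  Add: L' → id B
  Add: L' → ε

No remaining common prefixes — done.

Resulting grammar:
L → y L'
L' → id B
L' → ε
L → f L
B → f f
B → y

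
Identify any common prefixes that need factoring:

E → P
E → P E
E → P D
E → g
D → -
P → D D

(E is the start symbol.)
Yes, E has productions with common prefix 'P'

Left-factoring is needed when two productions for the same non-terminal
share a common prefix on the right-hand side.

Productions for E:
  E → P
  E → P E
  E → P D
  E → g

Found common prefix 'P' in productions for E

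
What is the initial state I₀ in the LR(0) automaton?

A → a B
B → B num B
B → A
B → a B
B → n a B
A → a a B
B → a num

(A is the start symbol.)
First, augment the grammar with A' → A
I₀ = CLOSURE({ [A' → . A] }):
  [A' → . A] has the dot before A: add [A → . a B], [A → . a a B]
No further items can be added.

I₀ = { [A → . a B], [A → . a a B], [A' → . A] }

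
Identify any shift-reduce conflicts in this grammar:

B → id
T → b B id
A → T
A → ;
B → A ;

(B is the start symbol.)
A shift-reduce conflict occurs when an LR(0) state has both:
  - a complete (reduce) item [A → α .] (dot at the end), and
  - a shift item [B → β . c γ] (dot before a terminal).

Augment with B' → B and build the canonical LR(0) collection (I0 = CLOSURE({[B' → . B]}), then GOTO on every symbol after a dot until no new states appear). It has 10 states:
  I0: { [A → . ;], [A → . T], [B → . A ;], [B → . id], [B' → . B], [T → . b B id] }  — shift
  I1: { [A → ; .] }  — reduce
  I2: { [B → A . ;] }  — shift
  I3: { [B' → B .] }  — accept
  I4: { [A → T .] }  — reduce
  I5: { [A → . ;], [A → . T], [B → . A ;], [B → . id], [T → . b B id], [T → b . B id] }  — shift
  I6: { [B → id .] }  — reduce
  I7: { [T → b B . id] }  — shift
  I8: { [T → b B id .] }  — reduce
  I9: { [B → A ; .] }  — reduce

No state contains both a complete item and a shift item.

Answer: No shift-reduce conflicts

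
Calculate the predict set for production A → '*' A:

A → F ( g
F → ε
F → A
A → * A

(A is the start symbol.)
PREDICT(A → '*' A) = (FIRST(RHS) \ {ε}) ∪ (FOLLOW(A) if ε ∈ FIRST(RHS), i.e. RHS ⇒* ε)
FIRST('*' A) = { '*' }
ε ∉ FIRST('*' A), so FOLLOW(A) is not added.
PREDICT(A → '*' A) = { '*' }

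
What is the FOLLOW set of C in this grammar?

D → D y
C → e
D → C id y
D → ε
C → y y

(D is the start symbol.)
To compute FOLLOW(C), find every occurrence of C on a right-hand side N → α C β: add FIRST(β) \ {ε}, and if β is empty or nullable also add FOLLOW(N). Iterate to a fixed point.

In D → C id y: C is followed by id y, add FIRST(id y) \ {ε} = { 'id' }

Taking the union: FOLLOW(C) = { 'id' }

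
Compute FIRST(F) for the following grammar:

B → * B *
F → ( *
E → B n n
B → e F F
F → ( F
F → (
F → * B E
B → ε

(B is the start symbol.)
{ '(', '*' }

To compute FIRST(F), examine every production with F on the left-hand side, reading each right-hand side left to right until a non-nullable symbol is reached.

From F → ( *:
  - '(' is a terminal: add '(' and stop
From F → ( F:
  - '(' is a terminal: add '(' and stop
From F → (:
  - '(' is a terminal: add '(' and stop
From F → * B E:
  - '*' is a terminal: add '*' and stop

Collecting: FIRST(F) = { '(', '*' }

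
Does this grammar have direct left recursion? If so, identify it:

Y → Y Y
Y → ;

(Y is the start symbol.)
Yes, Y is left-recursive

Direct left recursion occurs when N → N α for some non-terminal N (the right-hand side begins with the left-hand side itself).

Y → Y Y: LEFT RECURSIVE (starts with Y)
Y → ;: starts with ';'

The grammar has direct left recursion on: Y.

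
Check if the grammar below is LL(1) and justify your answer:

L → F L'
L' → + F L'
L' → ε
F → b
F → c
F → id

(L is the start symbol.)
A grammar is LL(1) if for each non-terminal N with multiple productions, the predict sets of those productions are pairwise disjoint, where PREDICT(N → α) = (FIRST(α) \ {ε}) ∪ (FOLLOW(N) if α ⇒* ε).

Relevant sets:
  FOLLOW(L') = { $ }

For L':
  PREDICT(L' → '+' F L') = { '+' }
  PREDICT(L' → ε) = { $ }
For F:
  PREDICT(F → b) = { 'b' }
  PREDICT(F → c) = { 'c' }
  PREDICT(F → id) = { 'id' }
L has a single production, so nothing to check there.

All predict sets are disjoint. The grammar IS LL(1).

Answer: Yes, the grammar is LL(1).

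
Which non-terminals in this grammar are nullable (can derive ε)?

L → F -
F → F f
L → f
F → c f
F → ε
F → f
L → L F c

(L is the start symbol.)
{ 'F' }

A non-terminal is nullable if it can derive ε (the empty string): either it has an ε-production, or it has a production whose right-hand side consists entirely of nullable non-terminals.

ε-productions: F → ε
So F is immediately nullable.
No further non-terminal can be added: every production for the remaining non-terminals contains a terminal or a non-nullable non-terminal.
Nullable = { 'F' }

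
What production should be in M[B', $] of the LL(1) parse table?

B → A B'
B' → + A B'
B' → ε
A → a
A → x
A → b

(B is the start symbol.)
To find M[B', $], we find productions for B' where $ is in the predict set (PREDICT(N → α) = (FIRST(α) \ {ε}) ∪ (FOLLOW(N) if α ⇒* ε)).

Relevant sets:
  FOLLOW(B') = { $ }

B' → + A B': PREDICT = { '+' }
B' → ε: PREDICT = { $ }
  $ is in predict set, so this production goes in M[B', $]

M[B', $] = B' → ε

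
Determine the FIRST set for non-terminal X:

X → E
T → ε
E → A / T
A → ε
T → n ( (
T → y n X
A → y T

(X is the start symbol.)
{ '/', 'y' }

FIRST sets of the other non-terminals involved (by the same procedure, iterated to a fixed point):
  FIRST(E) = { '/', 'y' }

From X → E:
  - E is a non-terminal: add FIRST(E) \ {ε} = { '/', 'y' }
    E is not nullable, so stop

Collecting: FIRST(X) = { '/', 'y' }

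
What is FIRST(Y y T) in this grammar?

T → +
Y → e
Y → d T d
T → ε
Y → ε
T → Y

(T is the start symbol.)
FIRST sets of the non-terminals involved (from the grammar, by fixed-point iteration):
  FIRST(Y) = { 'd', 'e', ε }

To compute FIRST(Y y T), process the symbols left to right:
Symbol Y is a non-terminal. Add FIRST(Y) \ {ε} = { 'd', 'e' }
Y is nullable (ε ∈ FIRST(Y)), continue to the next symbol.
Symbol y is a terminal. Add 'y' and stop.
FIRST(Y y T) = { 'd', 'e', 'y' }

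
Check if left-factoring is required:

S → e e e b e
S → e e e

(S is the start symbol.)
Left-factoring is needed when two productions for the same non-terminal
share a common prefix on the right-hand side.

Productions for S:
  S → e e e b e
  S → e e e

Found common prefix 'e e e' in productions for S

Answer: Yes, S has productions with common prefix 'e e e'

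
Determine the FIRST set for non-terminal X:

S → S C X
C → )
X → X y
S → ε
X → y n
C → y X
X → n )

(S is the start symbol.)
From X → X y:
  - X is the symbol being defined: contributes nothing new
    X is not nullable, so stop
From X → y n:
  - y is a terminal: add 'y' and stop
From X → n ):
  - n is a terminal: add 'n' and stop

Collecting: FIRST(X) = { 'n', 'y' }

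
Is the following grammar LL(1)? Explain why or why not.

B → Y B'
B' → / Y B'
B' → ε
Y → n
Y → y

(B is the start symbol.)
Yes, the grammar is LL(1).

A grammar is LL(1) if for each non-terminal N with multiple productions, the predict sets of those productions are pairwise disjoint, where PREDICT(N → α) = (FIRST(α) \ {ε}) ∪ (FOLLOW(N) if α ⇒* ε).

Relevant sets:
  FOLLOW(B') = { $ }

For B':
  PREDICT(B' → '/' Y B') = { '/' }
  PREDICT(B' → ε) = { $ }
For Y:
  PREDICT(Y → n) = { 'n' }
  PREDICT(Y → y) = { 'y' }
B has a single production, so nothing to check there.

All predict sets are disjoint. The grammar IS LL(1).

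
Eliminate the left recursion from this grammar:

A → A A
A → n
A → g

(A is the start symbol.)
A → n A'
A → g A'
A' → A A'
A' → ε

A is directly left-recursive. The standard transformation for
  A → A α₁ | ... | A α_m | β₁ | ... | β_n
is
  A  → β₁ A' | ... | β_n A'
  A' → α₁ A' | ... | α_m A' | ε

A → n becomes A → n A'
A → g becomes A → g A'
A → A A becomes A' → A A'
Add A' → ε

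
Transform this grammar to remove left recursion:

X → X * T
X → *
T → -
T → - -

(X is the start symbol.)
X is directly left-recursive. The standard transformation for
  A → A α₁ | ... | A α_m | β₁ | ... | β_n
is
  A  → β₁ A' | ... | β_n A'
  A' → α₁ A' | ... | α_m A' | ε

X → * becomes X → * X'
X → X * T becomes X' → * T X'
Add X' → ε

Productions for other non-terminals are unchanged:
  T → -
  T → - -

Resulting grammar:
X → * X'
X' → * T X'
X' → ε
T → -
T → - -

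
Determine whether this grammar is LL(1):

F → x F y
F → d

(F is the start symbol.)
A grammar is LL(1) if for each non-terminal N with multiple productions, the predict sets of those productions are pairwise disjoint, where PREDICT(N → α) = (FIRST(α) \ {ε}) ∪ (FOLLOW(N) if α ⇒* ε).

For F:
  PREDICT(F → x F y) = { 'x' }
  PREDICT(F → d) = { 'd' }

All predict sets are disjoint. The grammar IS LL(1).

Answer: Yes, the grammar is LL(1).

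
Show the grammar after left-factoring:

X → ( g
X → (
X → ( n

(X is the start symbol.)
X → ( X'
X' → g
X' → ε
X' → n

Left-factoring transforms A → αβ₁ | αβ₂ into A → αA' and A' → β₁ | β₂
(α is the longest common prefix among the alternatives). Repeat until
no nonterminal has two alternatives with a common prefix.

Round 1: X has alternatives sharing prefix '('. Introduce X': X → ( X'
  Add: X' → g
  Add: X' → ε
  Add: X' → n

No remaining common prefixes — done.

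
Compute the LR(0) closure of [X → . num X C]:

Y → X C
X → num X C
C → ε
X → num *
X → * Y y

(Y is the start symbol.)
Start with: [X → . num X C]
The dot precedes the terminal num, so nothing is added.

CLOSURE = { [X → . num X C] }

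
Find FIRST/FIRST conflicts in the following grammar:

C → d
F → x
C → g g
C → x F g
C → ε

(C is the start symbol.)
A FIRST/FIRST conflict occurs when two productions N → α and N → β for the same non-terminal have FIRST(α) ∩ FIRST(β) ≠ ∅ (with ε ∈ FIRST of a nullable right-hand side, so two nullable alternatives also conflict).

Productions for C:
  C → d: FIRST = { 'd' }
  C → g g: FIRST = { 'g' }
  C → x F g: FIRST = { 'x' }
  C → ε: FIRST = { ε }
F has only one production, so no FIRST/FIRST conflict is possible there.

All alternatives of each non-terminal have pairwise disjoint FIRST sets.

Answer: No FIRST/FIRST conflicts.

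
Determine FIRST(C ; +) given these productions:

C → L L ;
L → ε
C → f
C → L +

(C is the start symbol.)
FIRST sets of the non-terminals involved (from the grammar, by fixed-point iteration):
  FIRST(C) = { '+', ';', 'f' }

To compute FIRST(C ; +), process the symbols left to right:
Symbol C is a non-terminal. Add FIRST(C) \ {ε} = { '+', ';', 'f' }
C is not nullable (ε ∉ FIRST(C)), so stop here.
FIRST(C ; +) = { '+', ';', 'f' }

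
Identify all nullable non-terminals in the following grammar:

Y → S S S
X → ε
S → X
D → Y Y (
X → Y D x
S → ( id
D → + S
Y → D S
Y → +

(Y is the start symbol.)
{ 'S', 'X', 'Y' }

ε-productions: X → ε
So X is immediately nullable.
S → X: every symbol on the right is nullable, so S is nullable too.
Y → S S S: every symbol on the right is nullable, so Y is nullable too.
No further non-terminal can be added: every production for the remaining non-terminals contains a terminal or a non-nullable non-terminal.
Nullable = { 'S', 'X', 'Y' }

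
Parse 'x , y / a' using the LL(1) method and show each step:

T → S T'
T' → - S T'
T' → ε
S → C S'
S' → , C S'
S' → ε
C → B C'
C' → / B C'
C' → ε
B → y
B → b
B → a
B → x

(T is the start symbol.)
LL(1) parsing maintains a stack (initially the start symbol over $) and the input. At each step: if the stack top is a terminal, match it against the current input token; if it is a non-terminal N, replace it with the RHS of M[N, lookahead] (the unique production whose predict set contains the lookahead).

Stack is shown with the top on the left.

Stack           Input        Action
-----------------------------------
T $             x , y / a $  output T → S T'
S T' $          x , y / a $  output S → C S'
C S' T' $       x , y / a $  output C → B C'
B C' S' T' $    x , y / a $  output B → x
x C' S' T' $    x , y / a $  match 'x'
C' S' T' $      , y / a $    output C' → ε
S' T' $         , y / a $    output S' → , C S'
, C S' T' $     , y / a $    match ','
C S' T' $       y / a $      output C → B C'
B C' S' T' $    y / a $      output B → y
y C' S' T' $    y / a $      match 'y'
C' S' T' $      / a $        output C' → / B C'
/ B C' S' T' $  / a $        match '/'
B C' S' T' $    a $          output B → a
a C' S' T' $    a $          match 'a'
C' S' T' $      $            output C' → ε
S' T' $         $            output S' → ε
T' $            $            output T' → ε
$               $            accept

The string is accepted.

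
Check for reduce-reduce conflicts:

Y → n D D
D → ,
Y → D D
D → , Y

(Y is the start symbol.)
A reduce-reduce conflict occurs when an LR(0) state has two complete items [A → α .] and [B → β .] — both call for a reduction, and with no lookahead the parser cannot choose between them.

Augment with Y' → Y and build the canonical LR(0) collection (I0 = CLOSURE({[Y' → . Y]}), then GOTO on every symbol after a dot until no new states appear). It has 9 states:
  I0: { [D → . , Y], [D → . ,], [Y → . D D], [Y → . n D D], [Y' → . Y] }  — shift
  I1: { [D → , . Y], [D → , .], [D → . , Y], [D → . ,], [Y → . D D], [Y → . n D D] }  — shift, reduce
  I2: { [D → . , Y], [D → . ,], [Y → D . D] }  — shift
  I3: { [Y' → Y .] }  — accept
  I4: { [D → . , Y], [D → . ,], [Y → n . D D] }  — shift
  I5: { [D → . , Y], [D → . ,], [Y → n D . D] }  — shift
  I6: { [Y → n D D .] }  — reduce
  I7: { [Y → D D .] }  — reduce
  I8: { [D → , Y .] }  — reduce

No state contains more than one complete item.

Answer: No reduce-reduce conflicts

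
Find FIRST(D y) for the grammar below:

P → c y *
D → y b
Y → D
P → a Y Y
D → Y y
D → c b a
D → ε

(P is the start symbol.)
{ 'c', 'y' }

FIRST sets of the non-terminals involved (from the grammar, by fixed-point iteration):
  FIRST(D) = { 'c', 'y', ε }

To compute FIRST(D y), process the symbols left to right:
Symbol D is a non-terminal. Add FIRST(D) \ {ε} = { 'c', 'y' }
D is nullable (ε ∈ FIRST(D)), continue to the next symbol.
Symbol y is a terminal. Add 'y' and stop.
FIRST(D y) = { 'c', 'y' }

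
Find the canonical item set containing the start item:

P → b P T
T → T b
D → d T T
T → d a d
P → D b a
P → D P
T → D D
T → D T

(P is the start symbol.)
{ [D → . d T T], [P → . D P], [P → . D b a], [P → . b P T], [P' → . P] }

First, augment the grammar with P' → P
I₀ = CLOSURE({ [P' → . P] }):
  [P' → . P] has the dot before P: add [P → . b P T], [P → . D b a], [P → . D P]
  [P → . D b a] has the dot before D: add [D → . d T T]
No further items can be added.

I₀ = { [D → . d T T], [P → . D P], [P → . D b a], [P → . b P T], [P' → . P] }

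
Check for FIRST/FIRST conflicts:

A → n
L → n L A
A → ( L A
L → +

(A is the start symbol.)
No FIRST/FIRST conflicts.

A FIRST/FIRST conflict occurs when two productions N → α and N → β for the same non-terminal have FIRST(α) ∩ FIRST(β) ≠ ∅ (with ε ∈ FIRST of a nullable right-hand side, so two nullable alternatives also conflict).

Productions for A:
  A → n: FIRST = { 'n' }
  A → ( L A: FIRST = { '(' }
Productions for L:
  L → n L A: FIRST = { 'n' }
  L → +: FIRST = { '+' }

All alternatives of each non-terminal have pairwise disjoint FIRST sets.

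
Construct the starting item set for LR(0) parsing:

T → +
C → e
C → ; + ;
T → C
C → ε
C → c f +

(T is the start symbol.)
{ [C → . ; + ;], [C → . c f +], [C → . e], [C → .], [T → . +], [T → . C], [T' → . T] }

First, augment the grammar with T' → T
I₀ = CLOSURE({ [T' → . T] }):
  [T' → . T] has the dot before T: add [T → . +], [T → . C]
  [T → . C] has the dot before C: add [C → . e], [C → . ; + ;], [C → .], [C → . c f +]
No further items can be added.

I₀ = { [C → . ; + ;], [C → . c f +], [C → . e], [C → .], [T → . +], [T → . C], [T' → . T] }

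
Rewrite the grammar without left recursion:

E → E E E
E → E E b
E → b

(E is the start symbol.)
E is directly left-recursive. The standard transformation for
  A → A α₁ | ... | A α_m | β₁ | ... | β_n
is
  A  → β₁ A' | ... | β_n A'
  A' → α₁ A' | ... | α_m A' | ε

E → b becomes E → b E'
E → E E E becomes E' → E E E'
E → E E b becomes E' → E b E'
Add E' → ε

Resulting grammar:
E → b E'
E' → E E E'
E' → E b E'
E' → ε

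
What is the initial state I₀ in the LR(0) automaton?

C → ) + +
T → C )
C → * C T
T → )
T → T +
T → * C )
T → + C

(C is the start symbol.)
First, augment the grammar with C' → C
I₀ = CLOSURE({ [C' → . C] }):
  [C' → . C] has the dot before C: add [C → . ) + +], [C → . * C T]
No further items can be added.

I₀ = { [C → . ) + +], [C → . * C T], [C' → . C] }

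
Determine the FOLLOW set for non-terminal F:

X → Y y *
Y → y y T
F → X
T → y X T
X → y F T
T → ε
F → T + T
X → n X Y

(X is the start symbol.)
To compute FOLLOW(F), find every occurrence of F on a right-hand side N → α F β: add FIRST(β) \ {ε}, and if β is empty or nullable also add FOLLOW(N). Iterate to a fixed point.

In X → y F T: F is followed by T, add FIRST(T) \ {ε} = { 'y' }
  T is nullable, so also add FOLLOW(X)

The FOLLOW sets referred to above (computed the same way, to a fixed point):
  FOLLOW(X) = { $, '+', 'y' }

Taking the union: FOLLOW(F) = { $, '+', 'y' }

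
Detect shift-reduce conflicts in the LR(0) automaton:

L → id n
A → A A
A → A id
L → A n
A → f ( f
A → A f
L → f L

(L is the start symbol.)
Yes — I9: [A → A A .] vs [A → A . f]; I10: [A → A f .] vs [A → f . ( f]

A shift-reduce conflict occurs when an LR(0) state has both:
  - a complete (reduce) item [A → α .] (dot at the end), and
  - a shift item [B → β . c γ] (dot before a terminal).

Augment with L' → L and build the canonical LR(0) collection (I0 = CLOSURE({[L' → . L]}), then GOTO on every symbol after a dot until no new states appear). It has 13 states:
  I0: { [A → . A A], [A → . A f], [A → . A id], [A → . f ( f], [L → . A n], [L → . f L], [L → . id n], [L' → . L] }  — shift
  I1: { [A → . A A], [A → . A f], [A → . A id], [A → . f ( f], [A → A . A], [A → A . f], [A → A . id], [L → A . n] }  — shift
  I2: { [L' → L .] }  — accept
  I3: { [A → . A A], [A → . A f], [A → . A id], [A → . f ( f], [A → f . ( f], [L → . A n], [L → . f L], [L → . id n], [L → f . L] }  — shift
  I4: { [L → id . n] }  — shift
  I5: { [L → id n .] }  — reduce
  I6: { [A → f ( . f] }  — shift
  I7: { [L → f L .] }  — reduce
  I8: { [A → f ( f .] }  — reduce
  I9: { [A → . A A], [A → . A f], [A → . A id], [A → . f ( f], [A → A . A], [A → A . f], [A → A . id], [A → A A .] }  — shift, reduce
  I10: { [A → A f .], [A → f . ( f] }  — shift, reduce
  I11: { [A → A id .] }  — reduce
  I12: { [L → A n .] }  — reduce

I9 contains reduce item [A → A A .] and shift items [A → A . f], [A → A . id], [A → . f ( f] — shift-reduce conflict.
I10 contains reduce item [A → A f .] and shift item [A → f . ( f] — shift-reduce conflict.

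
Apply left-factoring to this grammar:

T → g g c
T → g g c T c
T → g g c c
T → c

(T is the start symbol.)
Left-factoring transforms A → αβ₁ | αβ₂ into A → αA' and A' → β₁ | β₂
(α is the longest common prefix among the alternatives). Repeat until
no nonterminal has two alternatives with a common prefix.

Round 1: T has alternatives sharing prefix 'g g c'. Introduce T': T → g g c T'
  Add: T' → ε
  Add: T' → T c
  Add: T' → c

No remaining common prefixes — done.

Resulting grammar:
T → g g c T'
T' → ε
T' → T c
T' → c
T → c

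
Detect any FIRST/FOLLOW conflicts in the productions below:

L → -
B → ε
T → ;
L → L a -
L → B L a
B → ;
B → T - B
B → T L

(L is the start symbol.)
Yes. B → ';' with FOLLOW(B) on { ';' }; B → T '-' B with FOLLOW(B) on { ';' }; B → T L with FOLLOW(B) on { ';' }

A FIRST/FOLLOW conflict occurs when a non-terminal N has a nullable alternative N → β (β ⇒* ε) and another alternative N → α with FIRST(α) ∩ FOLLOW(N) ≠ ∅: on such a lookahead the parser cannot decide between expanding α and letting N vanish via β.

Nullable non-terminals: B.
FIRST sets used below: FIRST(T) = { ';' }

B: nullable alternative(s) B → ε; FOLLOW(B) = { '-', ';' }
  B → ε: FIRST \ {ε} = { } — this is the only nullable alternative, skip
  B → ;: FIRST \ {ε} = { ';' } — overlaps FOLLOW(B) on { ';' }: CONFLICT
  B → T - B: FIRST \ {ε} = { ';' } — overlaps FOLLOW(B) on { ';' }: CONFLICT
  B → T L: FIRST \ {ε} = { ';' } — overlaps FOLLOW(B) on { ';' }: CONFLICT

L, T have no nullable alternative, so no FIRST/FOLLOW check is needed there.

So the grammar has 3 FIRST/FOLLOW conflicts (marked CONFLICT above).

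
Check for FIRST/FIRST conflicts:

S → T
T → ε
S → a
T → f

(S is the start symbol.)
A FIRST/FIRST conflict occurs when two productions N → α and N → β for the same non-terminal have FIRST(α) ∩ FIRST(β) ≠ ∅ (with ε ∈ FIRST of a nullable right-hand side, so two nullable alternatives also conflict).

FIRST sets of the non-terminals at (or reachable through a nullable prefix from) the front of some alternative:
  FIRST(T) = { 'f', ε }

Productions for S:
  S → T: FIRST = { 'f', ε }
  S → a: FIRST = { 'a' }
Productions for T:
  T → ε: FIRST = { ε }
  T → f: FIRST = { 'f' }

All alternatives of each non-terminal have pairwise disjoint FIRST sets.

Answer: No FIRST/FIRST conflicts.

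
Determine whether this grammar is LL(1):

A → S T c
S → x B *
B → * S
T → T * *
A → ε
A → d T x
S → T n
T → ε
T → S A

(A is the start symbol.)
No. Predict set conflict for A: { '*', 'n', 'x' }

Relevant sets:
  FIRST(S) = { '*', 'n', 'x' }
  FIRST(T) = { '*', 'n', 'x', ε }
  FOLLOW(A) = { $, '*', 'c', 'n', 'x' }
  FOLLOW(T) = { '*', 'c', 'n', 'x' }

For A:
  PREDICT(A → S T c) = { '*', 'n', 'x' }
  PREDICT(A → ε) = { $, '*', 'c', 'n', 'x' }
  PREDICT(A → d T x) = { 'd' }
For S:
  PREDICT(S → x B '*') = { 'x' }
  PREDICT(S → T n) = { '*', 'n', 'x' }
For T:
  PREDICT(T → T '*' '*') = { '*', 'n', 'x' }
  PREDICT(T → ε) = { '*', 'c', 'n', 'x' }
  PREDICT(T → S A) = { '*', 'n', 'x' }
B has a single production, so nothing to check there.

Conflict found: Predict set conflict for A: { '*', 'n', 'x' }
The grammar is NOT LL(1).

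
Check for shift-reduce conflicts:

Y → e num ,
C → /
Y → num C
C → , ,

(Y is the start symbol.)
Augment with Y' → Y and build the canonical LR(0) collection (I0 = CLOSURE({[Y' → . Y]}), then GOTO on every symbol after a dot until no new states appear). It has 10 states:
  I0: { [Y → . e num ,], [Y → . num C], [Y' → . Y] }  — shift
  I1: { [Y' → Y .] }  — accept
  I2: { [Y → e . num ,] }  — shift
  I3: { [C → . , ,], [C → . /], [Y → num . C] }  — shift
  I4: { [C → , . ,] }  — shift
  I5: { [C → / .] }  — reduce
  I6: { [Y → num C .] }  — reduce
  I7: { [C → , , .] }  — reduce
  I8: { [Y → e num . ,] }  — shift
  I9: { [Y → e num , .] }  — reduce

No state contains both a complete item and a shift item.

Answer: No shift-reduce conflicts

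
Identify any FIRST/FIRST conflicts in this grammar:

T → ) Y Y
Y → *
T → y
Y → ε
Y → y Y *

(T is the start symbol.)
No FIRST/FIRST conflicts.

A FIRST/FIRST conflict occurs when two productions N → α and N → β for the same non-terminal have FIRST(α) ∩ FIRST(β) ≠ ∅ (with ε ∈ FIRST of a nullable right-hand side, so two nullable alternatives also conflict).

Productions for T:
  T → ) Y Y: FIRST = { ')' }
  T → y: FIRST = { 'y' }
Productions for Y:
  Y → *: FIRST = { '*' }
  Y → ε: FIRST = { ε }
  Y → y Y *: FIRST = { 'y' }

All alternatives of each non-terminal have pairwise disjoint FIRST sets.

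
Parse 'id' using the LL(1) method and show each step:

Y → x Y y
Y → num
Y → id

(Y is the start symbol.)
Stack is shown with the top on the left.

Stack  Input  Action
--------------------
Y $    id $   output Y → id
id $   id $   match 'id'
$      $      accept

The string is accepted.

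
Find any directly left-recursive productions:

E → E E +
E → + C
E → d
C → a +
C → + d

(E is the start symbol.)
Yes, E is left-recursive

Direct left recursion occurs when N → N α for some non-terminal N (the right-hand side begins with the left-hand side itself).

E → E E +: LEFT RECURSIVE (starts with E)
E → + C: starts with '+'
E → d: starts with d
C → a +: starts with a
C → + d: starts with '+'

The grammar has direct left recursion on: E.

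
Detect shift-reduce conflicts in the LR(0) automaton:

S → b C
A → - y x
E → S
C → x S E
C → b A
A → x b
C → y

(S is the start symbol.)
No shift-reduce conflicts

A shift-reduce conflict occurs when an LR(0) state has both:
  - a complete (reduce) item [A → α .] (dot at the end), and
  - a shift item [B → β . c γ] (dot before a terminal).

Augment with S' → S and build the canonical LR(0) collection (I0 = CLOSURE({[S' → . S]}), then GOTO on every symbol after a dot until no new states appear). It has 16 states:
  I0: { [S → . b C], [S' → . S] }  — shift
  I1: { [S' → S .] }  — accept
  I2: { [C → . b A], [C → . x S E], [C → . y], [S → b . C] }  — shift
  I3: { [S → b C .] }  — reduce
  I4: { [A → . - y x], [A → . x b], [C → b . A] }  — shift
  I5: { [C → x . S E], [S → . b C] }  — shift
  I6: { [C → y .] }  — reduce
  I7: { [C → x S . E], [E → . S], [S → . b C] }  — shift
  I8: { [C → x S E .] }  — reduce
  I9: { [E → S .] }  — reduce
  I10: { [A → - . y x] }  — shift
  I11: { [C → b A .] }  — reduce
  I12: { [A → x . b] }  — shift
  I13: { [A → x b .] }  — reduce
  I14: { [A → - y . x] }  — shift
  I15: { [A → - y x .] }  — reduce

No state contains both a complete item and a shift item.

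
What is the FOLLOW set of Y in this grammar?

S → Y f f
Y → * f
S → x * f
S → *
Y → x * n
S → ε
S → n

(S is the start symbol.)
{ 'f' }

To compute FOLLOW(Y), find every occurrence of Y on a right-hand side N → α Y β: add FIRST(β) \ {ε}, and if β is empty or nullable also add FOLLOW(N). Iterate to a fixed point.

In S → Y f f: Y is followed by f f, add FIRST(f f) \ {ε} = { 'f' }

Taking the union: FOLLOW(Y) = { 'f' }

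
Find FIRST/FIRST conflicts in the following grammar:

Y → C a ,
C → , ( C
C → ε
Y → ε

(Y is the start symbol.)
No FIRST/FIRST conflicts.

A FIRST/FIRST conflict occurs when two productions N → α and N → β for the same non-terminal have FIRST(α) ∩ FIRST(β) ≠ ∅ (with ε ∈ FIRST of a nullable right-hand side, so two nullable alternatives also conflict).

FIRST sets of the non-terminals at (or reachable through a nullable prefix from) the front of some alternative:
  FIRST(C) = { ',', ε }

Productions for Y:
  Y → C a ,: FIRST = { ',', 'a' }
  Y → ε: FIRST = { ε }
Productions for C:
  C → , ( C: FIRST = { ',' }
  C → ε: FIRST = { ε }

All alternatives of each non-terminal have pairwise disjoint FIRST sets.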